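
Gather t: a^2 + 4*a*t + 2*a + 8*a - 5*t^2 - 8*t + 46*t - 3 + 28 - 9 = a^2 + 10*a - 5*t^2 + t*(4*a + 38) + 16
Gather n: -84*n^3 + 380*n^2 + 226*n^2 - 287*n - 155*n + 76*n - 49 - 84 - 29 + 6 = -84*n^3 + 606*n^2 - 366*n - 156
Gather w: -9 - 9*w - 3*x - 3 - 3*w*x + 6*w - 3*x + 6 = w*(-3*x - 3) - 6*x - 6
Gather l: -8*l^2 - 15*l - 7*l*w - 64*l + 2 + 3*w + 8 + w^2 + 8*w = -8*l^2 + l*(-7*w - 79) + w^2 + 11*w + 10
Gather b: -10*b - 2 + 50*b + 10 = 40*b + 8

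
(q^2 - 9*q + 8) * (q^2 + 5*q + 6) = q^4 - 4*q^3 - 31*q^2 - 14*q + 48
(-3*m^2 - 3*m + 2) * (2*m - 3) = -6*m^3 + 3*m^2 + 13*m - 6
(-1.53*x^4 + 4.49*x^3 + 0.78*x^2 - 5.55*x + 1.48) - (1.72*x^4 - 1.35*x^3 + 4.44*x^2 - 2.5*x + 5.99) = -3.25*x^4 + 5.84*x^3 - 3.66*x^2 - 3.05*x - 4.51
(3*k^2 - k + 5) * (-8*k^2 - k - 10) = -24*k^4 + 5*k^3 - 69*k^2 + 5*k - 50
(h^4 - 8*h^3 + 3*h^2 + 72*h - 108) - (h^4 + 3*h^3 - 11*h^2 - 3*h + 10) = -11*h^3 + 14*h^2 + 75*h - 118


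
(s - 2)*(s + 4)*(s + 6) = s^3 + 8*s^2 + 4*s - 48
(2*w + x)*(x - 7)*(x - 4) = 2*w*x^2 - 22*w*x + 56*w + x^3 - 11*x^2 + 28*x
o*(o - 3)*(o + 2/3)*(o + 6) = o^4 + 11*o^3/3 - 16*o^2 - 12*o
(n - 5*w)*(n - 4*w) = n^2 - 9*n*w + 20*w^2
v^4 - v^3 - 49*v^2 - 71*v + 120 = (v - 8)*(v - 1)*(v + 3)*(v + 5)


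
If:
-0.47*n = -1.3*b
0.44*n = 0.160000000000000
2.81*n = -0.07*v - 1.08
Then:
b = 0.13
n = 0.36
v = -30.03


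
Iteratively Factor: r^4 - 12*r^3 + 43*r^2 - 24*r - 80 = (r - 5)*(r^3 - 7*r^2 + 8*r + 16) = (r - 5)*(r + 1)*(r^2 - 8*r + 16) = (r - 5)*(r - 4)*(r + 1)*(r - 4)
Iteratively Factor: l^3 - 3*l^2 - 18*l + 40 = (l + 4)*(l^2 - 7*l + 10) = (l - 2)*(l + 4)*(l - 5)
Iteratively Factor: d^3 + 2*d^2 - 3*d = (d + 3)*(d^2 - d) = (d - 1)*(d + 3)*(d)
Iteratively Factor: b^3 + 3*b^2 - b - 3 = (b + 1)*(b^2 + 2*b - 3) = (b - 1)*(b + 1)*(b + 3)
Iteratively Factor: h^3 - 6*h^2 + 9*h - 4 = (h - 1)*(h^2 - 5*h + 4) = (h - 1)^2*(h - 4)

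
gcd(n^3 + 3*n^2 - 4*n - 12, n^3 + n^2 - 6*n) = n^2 + n - 6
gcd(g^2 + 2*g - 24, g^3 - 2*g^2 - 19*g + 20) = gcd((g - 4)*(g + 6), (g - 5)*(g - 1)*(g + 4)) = 1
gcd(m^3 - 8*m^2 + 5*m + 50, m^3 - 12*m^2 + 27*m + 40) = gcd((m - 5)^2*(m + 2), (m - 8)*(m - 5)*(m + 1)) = m - 5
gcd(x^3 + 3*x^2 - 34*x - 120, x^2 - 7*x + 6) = x - 6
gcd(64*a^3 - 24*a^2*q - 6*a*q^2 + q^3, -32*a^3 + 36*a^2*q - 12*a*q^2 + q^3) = 16*a^2 - 10*a*q + q^2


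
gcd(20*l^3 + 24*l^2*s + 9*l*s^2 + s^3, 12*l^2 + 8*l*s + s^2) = 2*l + s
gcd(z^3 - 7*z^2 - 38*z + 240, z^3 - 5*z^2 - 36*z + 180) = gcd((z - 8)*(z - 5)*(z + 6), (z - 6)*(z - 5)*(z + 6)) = z^2 + z - 30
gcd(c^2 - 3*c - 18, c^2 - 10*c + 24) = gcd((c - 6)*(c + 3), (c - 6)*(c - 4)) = c - 6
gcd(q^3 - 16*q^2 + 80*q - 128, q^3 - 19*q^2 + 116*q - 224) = q^2 - 12*q + 32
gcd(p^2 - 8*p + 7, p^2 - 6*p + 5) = p - 1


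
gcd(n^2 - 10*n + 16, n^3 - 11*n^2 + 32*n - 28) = n - 2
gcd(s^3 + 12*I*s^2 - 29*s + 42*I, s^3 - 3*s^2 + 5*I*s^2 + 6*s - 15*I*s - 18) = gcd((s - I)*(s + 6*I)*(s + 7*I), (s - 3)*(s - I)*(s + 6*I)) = s^2 + 5*I*s + 6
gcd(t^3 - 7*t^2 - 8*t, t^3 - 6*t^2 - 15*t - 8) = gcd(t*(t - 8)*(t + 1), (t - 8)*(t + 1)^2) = t^2 - 7*t - 8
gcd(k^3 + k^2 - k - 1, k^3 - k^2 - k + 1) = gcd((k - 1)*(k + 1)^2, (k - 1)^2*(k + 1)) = k^2 - 1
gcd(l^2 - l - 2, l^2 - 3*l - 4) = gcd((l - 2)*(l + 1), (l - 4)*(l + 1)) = l + 1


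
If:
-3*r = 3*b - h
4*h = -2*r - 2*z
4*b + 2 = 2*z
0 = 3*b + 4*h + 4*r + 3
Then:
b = 5/23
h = -12/23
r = -9/23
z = 33/23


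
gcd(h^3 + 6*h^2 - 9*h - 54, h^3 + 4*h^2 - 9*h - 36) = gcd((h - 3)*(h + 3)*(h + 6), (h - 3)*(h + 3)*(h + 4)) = h^2 - 9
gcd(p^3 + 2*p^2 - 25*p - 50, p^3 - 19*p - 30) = p^2 - 3*p - 10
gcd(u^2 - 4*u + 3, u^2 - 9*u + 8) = u - 1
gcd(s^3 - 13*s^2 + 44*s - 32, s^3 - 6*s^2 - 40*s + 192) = s^2 - 12*s + 32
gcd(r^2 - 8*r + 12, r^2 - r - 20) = 1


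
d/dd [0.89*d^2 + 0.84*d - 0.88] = 1.78*d + 0.84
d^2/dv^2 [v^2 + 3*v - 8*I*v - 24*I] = 2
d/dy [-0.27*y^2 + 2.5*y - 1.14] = 2.5 - 0.54*y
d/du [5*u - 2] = 5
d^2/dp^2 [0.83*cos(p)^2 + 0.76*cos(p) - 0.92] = -0.76*cos(p) - 1.66*cos(2*p)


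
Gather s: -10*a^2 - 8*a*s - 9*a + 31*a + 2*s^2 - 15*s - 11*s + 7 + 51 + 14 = -10*a^2 + 22*a + 2*s^2 + s*(-8*a - 26) + 72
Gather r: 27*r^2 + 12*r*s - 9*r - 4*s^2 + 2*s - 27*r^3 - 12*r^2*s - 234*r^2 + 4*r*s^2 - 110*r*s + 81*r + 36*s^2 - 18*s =-27*r^3 + r^2*(-12*s - 207) + r*(4*s^2 - 98*s + 72) + 32*s^2 - 16*s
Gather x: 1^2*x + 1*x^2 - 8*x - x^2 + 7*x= 0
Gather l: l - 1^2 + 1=l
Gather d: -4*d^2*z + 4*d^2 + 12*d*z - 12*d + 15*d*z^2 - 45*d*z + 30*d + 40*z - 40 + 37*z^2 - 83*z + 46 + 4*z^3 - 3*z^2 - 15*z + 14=d^2*(4 - 4*z) + d*(15*z^2 - 33*z + 18) + 4*z^3 + 34*z^2 - 58*z + 20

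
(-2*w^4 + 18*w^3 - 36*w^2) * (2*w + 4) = -4*w^5 + 28*w^4 - 144*w^2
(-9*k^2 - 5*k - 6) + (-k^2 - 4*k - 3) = -10*k^2 - 9*k - 9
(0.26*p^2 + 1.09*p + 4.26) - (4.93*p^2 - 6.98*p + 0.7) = -4.67*p^2 + 8.07*p + 3.56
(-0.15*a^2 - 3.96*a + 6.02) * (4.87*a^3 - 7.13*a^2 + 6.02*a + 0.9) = -0.7305*a^5 - 18.2157*a^4 + 56.6492*a^3 - 66.8968*a^2 + 32.6764*a + 5.418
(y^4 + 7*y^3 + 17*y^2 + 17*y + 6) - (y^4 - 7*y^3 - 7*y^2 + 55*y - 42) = 14*y^3 + 24*y^2 - 38*y + 48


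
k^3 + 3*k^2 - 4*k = k*(k - 1)*(k + 4)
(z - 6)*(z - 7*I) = z^2 - 6*z - 7*I*z + 42*I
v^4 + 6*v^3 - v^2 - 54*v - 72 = (v - 3)*(v + 2)*(v + 3)*(v + 4)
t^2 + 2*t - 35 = (t - 5)*(t + 7)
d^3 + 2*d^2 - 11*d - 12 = (d - 3)*(d + 1)*(d + 4)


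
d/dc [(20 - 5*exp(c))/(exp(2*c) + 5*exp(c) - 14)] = 5*((exp(c) - 4)*(2*exp(c) + 5) - exp(2*c) - 5*exp(c) + 14)*exp(c)/(exp(2*c) + 5*exp(c) - 14)^2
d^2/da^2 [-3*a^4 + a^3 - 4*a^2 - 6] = -36*a^2 + 6*a - 8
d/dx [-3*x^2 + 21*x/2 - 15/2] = 21/2 - 6*x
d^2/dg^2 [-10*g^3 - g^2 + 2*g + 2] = -60*g - 2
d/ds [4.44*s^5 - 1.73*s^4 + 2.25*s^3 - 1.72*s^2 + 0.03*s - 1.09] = 22.2*s^4 - 6.92*s^3 + 6.75*s^2 - 3.44*s + 0.03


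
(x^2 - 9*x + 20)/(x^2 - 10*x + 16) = (x^2 - 9*x + 20)/(x^2 - 10*x + 16)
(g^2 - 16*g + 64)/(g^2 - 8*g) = (g - 8)/g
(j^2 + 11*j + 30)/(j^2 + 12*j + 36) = (j + 5)/(j + 6)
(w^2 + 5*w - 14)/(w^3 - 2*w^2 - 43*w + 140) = (w - 2)/(w^2 - 9*w + 20)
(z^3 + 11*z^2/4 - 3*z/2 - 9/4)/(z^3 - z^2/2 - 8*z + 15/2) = (4*z + 3)/(2*(2*z - 5))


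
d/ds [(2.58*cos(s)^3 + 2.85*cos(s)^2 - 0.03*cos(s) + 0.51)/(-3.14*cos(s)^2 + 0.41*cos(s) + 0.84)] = (8.1012*cos(s)^4 - 2.1156*cos(s)^3 - 7.5759*cos(s)^2 - 7.9908*cos(s) + 0.2343)*sin(s)/(9.8596*cos(s)^4 - 2.5748*cos(s)^3 - 5.1071*cos(s)^2 + 0.6888*cos(s) + 0.7056)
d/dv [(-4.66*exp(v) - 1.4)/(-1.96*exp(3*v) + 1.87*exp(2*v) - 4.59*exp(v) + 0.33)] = (-18.2672*exp(3*v) + 0.482200000000001*exp(2*v) + 5.236*exp(v) - 7.9638)*exp(v)/(3.8416*exp(6*v) - 7.3304*exp(5*v) + 21.4897*exp(4*v) - 18.4602*exp(3*v) + 22.3023*exp(2*v) - 3.0294*exp(v) + 0.1089)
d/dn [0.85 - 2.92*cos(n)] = 2.92*sin(n)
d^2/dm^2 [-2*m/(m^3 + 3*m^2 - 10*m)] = 4*(-3*m^2 - 9*m - 19)/(m^6 + 9*m^5 - 3*m^4 - 153*m^3 + 30*m^2 + 900*m - 1000)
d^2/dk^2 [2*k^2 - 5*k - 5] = 4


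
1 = 1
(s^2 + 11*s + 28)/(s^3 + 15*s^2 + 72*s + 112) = 1/(s + 4)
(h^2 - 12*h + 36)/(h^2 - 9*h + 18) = (h - 6)/(h - 3)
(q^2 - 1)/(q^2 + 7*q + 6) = (q - 1)/(q + 6)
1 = 1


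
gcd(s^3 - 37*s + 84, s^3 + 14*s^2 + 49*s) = s + 7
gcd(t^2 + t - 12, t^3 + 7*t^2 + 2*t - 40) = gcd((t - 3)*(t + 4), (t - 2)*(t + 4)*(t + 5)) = t + 4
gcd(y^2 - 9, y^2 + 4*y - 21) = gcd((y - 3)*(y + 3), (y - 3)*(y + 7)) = y - 3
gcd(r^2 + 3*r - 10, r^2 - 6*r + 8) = r - 2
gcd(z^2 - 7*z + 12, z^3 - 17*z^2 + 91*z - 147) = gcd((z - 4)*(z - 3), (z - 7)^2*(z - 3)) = z - 3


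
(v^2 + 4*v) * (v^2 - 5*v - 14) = v^4 - v^3 - 34*v^2 - 56*v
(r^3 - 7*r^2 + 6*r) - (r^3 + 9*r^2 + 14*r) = -16*r^2 - 8*r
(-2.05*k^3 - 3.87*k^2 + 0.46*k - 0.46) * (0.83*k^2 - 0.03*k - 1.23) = -1.7015*k^5 - 3.1506*k^4 + 3.0194*k^3 + 4.3645*k^2 - 0.552*k + 0.5658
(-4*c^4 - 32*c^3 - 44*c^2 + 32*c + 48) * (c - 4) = -4*c^5 - 16*c^4 + 84*c^3 + 208*c^2 - 80*c - 192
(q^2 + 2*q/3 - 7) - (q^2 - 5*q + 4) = 17*q/3 - 11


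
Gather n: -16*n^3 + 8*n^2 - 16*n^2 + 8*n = -16*n^3 - 8*n^2 + 8*n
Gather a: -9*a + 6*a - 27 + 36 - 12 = -3*a - 3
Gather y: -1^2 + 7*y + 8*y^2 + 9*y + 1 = 8*y^2 + 16*y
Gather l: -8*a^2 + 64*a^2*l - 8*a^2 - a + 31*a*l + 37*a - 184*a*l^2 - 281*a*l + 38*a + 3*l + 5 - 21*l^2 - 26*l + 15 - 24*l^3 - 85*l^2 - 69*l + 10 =-16*a^2 + 74*a - 24*l^3 + l^2*(-184*a - 106) + l*(64*a^2 - 250*a - 92) + 30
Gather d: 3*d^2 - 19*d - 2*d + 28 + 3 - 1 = 3*d^2 - 21*d + 30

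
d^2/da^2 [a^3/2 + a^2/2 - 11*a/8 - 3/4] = 3*a + 1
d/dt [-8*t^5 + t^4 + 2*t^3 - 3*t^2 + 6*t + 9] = -40*t^4 + 4*t^3 + 6*t^2 - 6*t + 6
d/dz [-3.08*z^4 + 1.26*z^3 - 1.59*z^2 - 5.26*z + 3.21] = -12.32*z^3 + 3.78*z^2 - 3.18*z - 5.26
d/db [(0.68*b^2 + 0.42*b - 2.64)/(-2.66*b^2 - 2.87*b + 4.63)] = (-0.8344*b^2 - 7.748*b - 5.6322)/(7.0756*b^4 + 15.2684*b^3 - 16.3947*b^2 - 26.5762*b + 21.4369)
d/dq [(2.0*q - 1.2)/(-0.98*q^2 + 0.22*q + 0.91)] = (1.96*q^2 - 2.352*q + 2.084)/(0.9604*q^4 - 0.4312*q^3 - 1.7352*q^2 + 0.4004*q + 0.8281)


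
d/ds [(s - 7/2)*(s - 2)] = 2*s - 11/2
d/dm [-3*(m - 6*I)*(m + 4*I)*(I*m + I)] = -9*I*m^2 - 6*m*(2 + I) - 6 - 72*I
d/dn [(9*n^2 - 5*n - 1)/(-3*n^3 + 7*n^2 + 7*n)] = (27*n^4 - 30*n^3 + 89*n^2 + 14*n + 7)/(n^2*(9*n^4 - 42*n^3 + 7*n^2 + 98*n + 49))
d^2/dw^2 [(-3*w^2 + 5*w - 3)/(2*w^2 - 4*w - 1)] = 2*(-4*w^3 - 54*w^2 + 102*w - 77)/(8*w^6 - 48*w^5 + 84*w^4 - 16*w^3 - 42*w^2 - 12*w - 1)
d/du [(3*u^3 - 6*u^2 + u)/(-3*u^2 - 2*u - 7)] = (-9*u^4 - 12*u^3 - 48*u^2 + 84*u - 7)/(9*u^4 + 12*u^3 + 46*u^2 + 28*u + 49)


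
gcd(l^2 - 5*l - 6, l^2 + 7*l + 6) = l + 1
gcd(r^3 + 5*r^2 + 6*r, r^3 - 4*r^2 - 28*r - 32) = r + 2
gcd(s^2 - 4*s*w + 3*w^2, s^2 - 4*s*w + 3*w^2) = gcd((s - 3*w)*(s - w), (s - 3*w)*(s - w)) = s^2 - 4*s*w + 3*w^2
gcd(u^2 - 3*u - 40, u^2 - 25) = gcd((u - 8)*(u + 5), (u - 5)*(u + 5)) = u + 5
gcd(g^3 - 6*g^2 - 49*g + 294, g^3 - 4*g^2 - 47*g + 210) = g^2 + g - 42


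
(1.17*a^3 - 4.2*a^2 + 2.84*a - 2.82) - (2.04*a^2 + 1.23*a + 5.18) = 1.17*a^3 - 6.24*a^2 + 1.61*a - 8.0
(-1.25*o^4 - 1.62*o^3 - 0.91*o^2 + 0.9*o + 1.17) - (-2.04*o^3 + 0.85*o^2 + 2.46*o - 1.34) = -1.25*o^4 + 0.42*o^3 - 1.76*o^2 - 1.56*o + 2.51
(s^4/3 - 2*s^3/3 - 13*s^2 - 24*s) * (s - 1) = s^5/3 - s^4 - 37*s^3/3 - 11*s^2 + 24*s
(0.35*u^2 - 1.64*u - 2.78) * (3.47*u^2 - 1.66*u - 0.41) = 1.2145*u^4 - 6.2718*u^3 - 7.0677*u^2 + 5.2872*u + 1.1398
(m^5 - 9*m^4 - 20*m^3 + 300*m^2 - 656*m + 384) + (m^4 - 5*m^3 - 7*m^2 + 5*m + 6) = m^5 - 8*m^4 - 25*m^3 + 293*m^2 - 651*m + 390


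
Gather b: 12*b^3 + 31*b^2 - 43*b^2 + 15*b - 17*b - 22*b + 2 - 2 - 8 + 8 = 12*b^3 - 12*b^2 - 24*b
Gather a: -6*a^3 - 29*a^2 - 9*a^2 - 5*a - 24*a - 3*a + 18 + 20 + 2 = -6*a^3 - 38*a^2 - 32*a + 40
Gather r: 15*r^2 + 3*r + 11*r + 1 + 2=15*r^2 + 14*r + 3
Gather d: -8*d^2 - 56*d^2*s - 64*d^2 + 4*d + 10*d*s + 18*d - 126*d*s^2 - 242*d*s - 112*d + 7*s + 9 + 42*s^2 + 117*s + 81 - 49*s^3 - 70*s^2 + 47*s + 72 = d^2*(-56*s - 72) + d*(-126*s^2 - 232*s - 90) - 49*s^3 - 28*s^2 + 171*s + 162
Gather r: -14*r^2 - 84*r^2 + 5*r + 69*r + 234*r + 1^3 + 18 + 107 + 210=-98*r^2 + 308*r + 336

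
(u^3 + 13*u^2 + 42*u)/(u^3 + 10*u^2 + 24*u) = (u + 7)/(u + 4)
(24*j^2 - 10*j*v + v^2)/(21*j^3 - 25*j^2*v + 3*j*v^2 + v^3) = (24*j^2 - 10*j*v + v^2)/(21*j^3 - 25*j^2*v + 3*j*v^2 + v^3)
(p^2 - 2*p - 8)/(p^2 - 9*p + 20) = (p + 2)/(p - 5)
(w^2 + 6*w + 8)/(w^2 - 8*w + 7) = (w^2 + 6*w + 8)/(w^2 - 8*w + 7)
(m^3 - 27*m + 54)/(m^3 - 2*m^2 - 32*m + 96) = (m^2 - 6*m + 9)/(m^2 - 8*m + 16)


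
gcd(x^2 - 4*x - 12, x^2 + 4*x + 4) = x + 2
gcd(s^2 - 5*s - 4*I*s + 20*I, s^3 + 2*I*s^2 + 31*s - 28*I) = s - 4*I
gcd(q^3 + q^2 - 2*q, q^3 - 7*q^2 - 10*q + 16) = q^2 + q - 2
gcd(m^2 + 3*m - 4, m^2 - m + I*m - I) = m - 1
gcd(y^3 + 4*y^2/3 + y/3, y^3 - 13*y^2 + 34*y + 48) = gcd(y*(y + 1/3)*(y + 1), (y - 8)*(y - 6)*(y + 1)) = y + 1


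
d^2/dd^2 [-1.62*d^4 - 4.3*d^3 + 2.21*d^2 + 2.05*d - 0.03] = -19.44*d^2 - 25.8*d + 4.42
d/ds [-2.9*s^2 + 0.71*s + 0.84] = 0.71 - 5.8*s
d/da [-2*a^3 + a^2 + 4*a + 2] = -6*a^2 + 2*a + 4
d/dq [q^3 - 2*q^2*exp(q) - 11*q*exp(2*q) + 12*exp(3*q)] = -2*q^2*exp(q) + 3*q^2 - 22*q*exp(2*q) - 4*q*exp(q) + 36*exp(3*q) - 11*exp(2*q)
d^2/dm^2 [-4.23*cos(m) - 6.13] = 4.23*cos(m)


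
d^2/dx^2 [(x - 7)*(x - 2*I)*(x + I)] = 6*x - 14 - 2*I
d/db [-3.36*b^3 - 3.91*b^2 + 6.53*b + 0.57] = -10.08*b^2 - 7.82*b + 6.53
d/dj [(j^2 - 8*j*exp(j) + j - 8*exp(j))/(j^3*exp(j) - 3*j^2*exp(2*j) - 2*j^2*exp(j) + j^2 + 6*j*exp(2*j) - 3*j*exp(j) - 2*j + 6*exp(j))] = (-(j^2 - 8*j*exp(j) + j - 8*exp(j))*(j^3*exp(j) - 6*j^2*exp(2*j) + j^2*exp(j) + 6*j*exp(2*j) - 7*j*exp(j) + 2*j + 6*exp(2*j) + 3*exp(j) - 2) + (-8*j*exp(j) + 2*j - 16*exp(j) + 1)*(j^3*exp(j) - 3*j^2*exp(2*j) - 2*j^2*exp(j) + j^2 + 6*j*exp(2*j) - 3*j*exp(j) - 2*j + 6*exp(j)))/(j^3*exp(j) - 3*j^2*exp(2*j) - 2*j^2*exp(j) + j^2 + 6*j*exp(2*j) - 3*j*exp(j) - 2*j + 6*exp(j))^2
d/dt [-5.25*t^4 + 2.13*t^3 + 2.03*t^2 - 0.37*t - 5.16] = -21.0*t^3 + 6.39*t^2 + 4.06*t - 0.37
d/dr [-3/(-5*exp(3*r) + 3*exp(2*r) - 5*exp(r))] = 3*(-15*exp(2*r) + 6*exp(r) - 5)*exp(-r)/(5*exp(2*r) - 3*exp(r) + 5)^2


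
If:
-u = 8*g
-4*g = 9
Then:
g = -9/4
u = 18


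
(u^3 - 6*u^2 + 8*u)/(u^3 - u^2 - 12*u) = (u - 2)/(u + 3)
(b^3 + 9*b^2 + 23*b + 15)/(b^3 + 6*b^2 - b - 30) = (b + 1)/(b - 2)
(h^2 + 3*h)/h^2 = (h + 3)/h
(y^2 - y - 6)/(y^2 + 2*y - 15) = (y + 2)/(y + 5)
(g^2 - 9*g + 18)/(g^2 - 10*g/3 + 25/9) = 9*(g^2 - 9*g + 18)/(9*g^2 - 30*g + 25)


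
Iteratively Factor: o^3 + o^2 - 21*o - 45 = (o + 3)*(o^2 - 2*o - 15) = (o + 3)^2*(o - 5)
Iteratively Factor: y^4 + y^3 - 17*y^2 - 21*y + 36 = (y + 3)*(y^3 - 2*y^2 - 11*y + 12) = (y - 4)*(y + 3)*(y^2 + 2*y - 3) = (y - 4)*(y - 1)*(y + 3)*(y + 3)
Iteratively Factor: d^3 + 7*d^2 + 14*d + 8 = (d + 4)*(d^2 + 3*d + 2) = (d + 1)*(d + 4)*(d + 2)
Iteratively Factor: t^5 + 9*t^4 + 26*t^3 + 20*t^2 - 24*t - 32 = (t + 4)*(t^4 + 5*t^3 + 6*t^2 - 4*t - 8) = (t - 1)*(t + 4)*(t^3 + 6*t^2 + 12*t + 8) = (t - 1)*(t + 2)*(t + 4)*(t^2 + 4*t + 4) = (t - 1)*(t + 2)^2*(t + 4)*(t + 2)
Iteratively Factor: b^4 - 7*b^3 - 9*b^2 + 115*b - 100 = (b + 4)*(b^3 - 11*b^2 + 35*b - 25) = (b - 1)*(b + 4)*(b^2 - 10*b + 25) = (b - 5)*(b - 1)*(b + 4)*(b - 5)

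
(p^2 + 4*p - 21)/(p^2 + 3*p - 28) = (p - 3)/(p - 4)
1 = 1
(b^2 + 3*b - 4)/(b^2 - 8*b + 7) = (b + 4)/(b - 7)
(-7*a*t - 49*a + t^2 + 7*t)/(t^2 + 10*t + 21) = (-7*a + t)/(t + 3)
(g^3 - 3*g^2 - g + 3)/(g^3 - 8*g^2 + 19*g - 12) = (g + 1)/(g - 4)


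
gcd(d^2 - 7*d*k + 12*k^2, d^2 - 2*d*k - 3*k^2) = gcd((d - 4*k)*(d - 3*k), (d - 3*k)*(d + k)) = d - 3*k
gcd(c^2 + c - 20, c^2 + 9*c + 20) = c + 5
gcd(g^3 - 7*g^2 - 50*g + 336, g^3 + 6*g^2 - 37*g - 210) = g^2 + g - 42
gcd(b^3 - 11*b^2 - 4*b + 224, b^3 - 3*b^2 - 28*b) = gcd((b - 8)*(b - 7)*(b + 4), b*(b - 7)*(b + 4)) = b^2 - 3*b - 28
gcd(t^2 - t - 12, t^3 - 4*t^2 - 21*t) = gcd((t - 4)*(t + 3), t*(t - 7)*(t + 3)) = t + 3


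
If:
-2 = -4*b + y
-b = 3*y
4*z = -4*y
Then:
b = 6/13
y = -2/13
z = 2/13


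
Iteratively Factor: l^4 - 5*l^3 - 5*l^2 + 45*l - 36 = (l - 4)*(l^3 - l^2 - 9*l + 9) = (l - 4)*(l - 1)*(l^2 - 9) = (l - 4)*(l - 1)*(l + 3)*(l - 3)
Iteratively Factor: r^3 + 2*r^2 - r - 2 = (r + 1)*(r^2 + r - 2) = (r - 1)*(r + 1)*(r + 2)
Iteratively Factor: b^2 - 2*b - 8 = (b + 2)*(b - 4)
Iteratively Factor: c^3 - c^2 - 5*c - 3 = (c - 3)*(c^2 + 2*c + 1) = (c - 3)*(c + 1)*(c + 1)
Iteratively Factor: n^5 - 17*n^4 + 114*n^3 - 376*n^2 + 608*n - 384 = (n - 2)*(n^4 - 15*n^3 + 84*n^2 - 208*n + 192) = (n - 4)*(n - 2)*(n^3 - 11*n^2 + 40*n - 48) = (n - 4)^2*(n - 2)*(n^2 - 7*n + 12) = (n - 4)^3*(n - 2)*(n - 3)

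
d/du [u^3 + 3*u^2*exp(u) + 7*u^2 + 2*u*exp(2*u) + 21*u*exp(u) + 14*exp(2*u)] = 3*u^2*exp(u) + 3*u^2 + 4*u*exp(2*u) + 27*u*exp(u) + 14*u + 30*exp(2*u) + 21*exp(u)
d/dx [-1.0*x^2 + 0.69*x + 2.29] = 0.69 - 2.0*x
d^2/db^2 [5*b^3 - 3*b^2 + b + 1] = 30*b - 6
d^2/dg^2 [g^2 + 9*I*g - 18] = 2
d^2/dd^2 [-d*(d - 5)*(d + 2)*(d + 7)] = -12*d^2 - 24*d + 62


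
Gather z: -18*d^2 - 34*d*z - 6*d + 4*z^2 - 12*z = -18*d^2 - 6*d + 4*z^2 + z*(-34*d - 12)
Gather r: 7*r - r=6*r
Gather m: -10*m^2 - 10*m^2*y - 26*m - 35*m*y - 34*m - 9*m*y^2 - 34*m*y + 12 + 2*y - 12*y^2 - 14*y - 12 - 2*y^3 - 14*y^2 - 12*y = m^2*(-10*y - 10) + m*(-9*y^2 - 69*y - 60) - 2*y^3 - 26*y^2 - 24*y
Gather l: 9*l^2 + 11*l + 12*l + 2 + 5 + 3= 9*l^2 + 23*l + 10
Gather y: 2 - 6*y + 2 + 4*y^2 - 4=4*y^2 - 6*y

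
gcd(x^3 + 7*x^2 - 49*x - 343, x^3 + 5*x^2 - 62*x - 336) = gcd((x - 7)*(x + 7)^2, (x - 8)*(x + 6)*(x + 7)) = x + 7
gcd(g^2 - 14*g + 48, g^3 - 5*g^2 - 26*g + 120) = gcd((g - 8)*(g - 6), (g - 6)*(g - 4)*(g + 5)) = g - 6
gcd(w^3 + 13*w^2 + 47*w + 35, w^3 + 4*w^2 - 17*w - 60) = w + 5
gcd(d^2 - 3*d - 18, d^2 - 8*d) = 1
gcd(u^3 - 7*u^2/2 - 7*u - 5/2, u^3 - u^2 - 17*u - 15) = u^2 - 4*u - 5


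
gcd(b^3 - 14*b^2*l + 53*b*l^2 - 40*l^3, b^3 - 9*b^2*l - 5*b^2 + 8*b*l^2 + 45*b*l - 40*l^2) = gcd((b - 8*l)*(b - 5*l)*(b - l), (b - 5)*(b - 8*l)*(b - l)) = b^2 - 9*b*l + 8*l^2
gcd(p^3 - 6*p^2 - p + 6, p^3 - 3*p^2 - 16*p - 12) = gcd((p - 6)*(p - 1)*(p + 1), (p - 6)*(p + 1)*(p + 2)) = p^2 - 5*p - 6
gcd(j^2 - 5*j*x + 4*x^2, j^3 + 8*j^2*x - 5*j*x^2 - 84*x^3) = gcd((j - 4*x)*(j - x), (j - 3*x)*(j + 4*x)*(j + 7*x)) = 1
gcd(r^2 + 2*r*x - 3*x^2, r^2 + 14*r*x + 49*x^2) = 1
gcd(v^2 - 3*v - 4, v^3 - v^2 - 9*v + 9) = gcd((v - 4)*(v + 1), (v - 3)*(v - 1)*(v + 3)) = 1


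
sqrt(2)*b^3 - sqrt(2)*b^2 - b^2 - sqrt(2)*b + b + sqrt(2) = (b - 1)*(b - sqrt(2))*(sqrt(2)*b + 1)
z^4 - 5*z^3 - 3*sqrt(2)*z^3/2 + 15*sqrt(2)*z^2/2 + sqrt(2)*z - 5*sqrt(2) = (z - 5)*(z - sqrt(2))^2*(z + sqrt(2)/2)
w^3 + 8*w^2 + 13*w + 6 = (w + 1)^2*(w + 6)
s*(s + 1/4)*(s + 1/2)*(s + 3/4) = s^4 + 3*s^3/2 + 11*s^2/16 + 3*s/32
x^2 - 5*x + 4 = (x - 4)*(x - 1)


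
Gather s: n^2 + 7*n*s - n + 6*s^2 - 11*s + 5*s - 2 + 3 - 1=n^2 - n + 6*s^2 + s*(7*n - 6)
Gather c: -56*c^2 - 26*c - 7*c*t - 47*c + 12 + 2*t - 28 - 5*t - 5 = -56*c^2 + c*(-7*t - 73) - 3*t - 21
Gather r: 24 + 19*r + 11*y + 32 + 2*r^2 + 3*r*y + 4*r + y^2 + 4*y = 2*r^2 + r*(3*y + 23) + y^2 + 15*y + 56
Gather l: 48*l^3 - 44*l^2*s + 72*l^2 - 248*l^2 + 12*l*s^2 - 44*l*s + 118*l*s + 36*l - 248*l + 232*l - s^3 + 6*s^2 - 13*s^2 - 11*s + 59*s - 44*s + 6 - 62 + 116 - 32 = 48*l^3 + l^2*(-44*s - 176) + l*(12*s^2 + 74*s + 20) - s^3 - 7*s^2 + 4*s + 28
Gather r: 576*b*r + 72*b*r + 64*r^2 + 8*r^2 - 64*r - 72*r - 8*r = 72*r^2 + r*(648*b - 144)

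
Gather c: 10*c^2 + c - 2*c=10*c^2 - c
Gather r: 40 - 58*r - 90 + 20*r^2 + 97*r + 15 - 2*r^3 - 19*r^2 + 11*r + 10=-2*r^3 + r^2 + 50*r - 25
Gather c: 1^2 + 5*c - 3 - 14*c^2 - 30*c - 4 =-14*c^2 - 25*c - 6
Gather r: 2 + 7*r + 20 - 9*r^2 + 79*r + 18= -9*r^2 + 86*r + 40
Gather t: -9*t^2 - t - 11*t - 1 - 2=-9*t^2 - 12*t - 3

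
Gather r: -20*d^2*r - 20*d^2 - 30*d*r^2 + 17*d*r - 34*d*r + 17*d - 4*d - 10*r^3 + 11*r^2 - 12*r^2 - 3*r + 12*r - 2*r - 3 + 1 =-20*d^2 + 13*d - 10*r^3 + r^2*(-30*d - 1) + r*(-20*d^2 - 17*d + 7) - 2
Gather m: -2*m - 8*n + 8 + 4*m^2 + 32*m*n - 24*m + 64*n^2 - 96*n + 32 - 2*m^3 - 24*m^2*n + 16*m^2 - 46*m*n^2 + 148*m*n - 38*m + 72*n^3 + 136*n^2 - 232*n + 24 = -2*m^3 + m^2*(20 - 24*n) + m*(-46*n^2 + 180*n - 64) + 72*n^3 + 200*n^2 - 336*n + 64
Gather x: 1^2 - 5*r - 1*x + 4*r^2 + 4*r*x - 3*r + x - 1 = 4*r^2 + 4*r*x - 8*r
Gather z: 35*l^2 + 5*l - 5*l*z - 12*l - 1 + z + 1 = 35*l^2 - 7*l + z*(1 - 5*l)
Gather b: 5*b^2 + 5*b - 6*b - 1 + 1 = 5*b^2 - b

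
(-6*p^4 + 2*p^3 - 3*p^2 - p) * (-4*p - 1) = 24*p^5 - 2*p^4 + 10*p^3 + 7*p^2 + p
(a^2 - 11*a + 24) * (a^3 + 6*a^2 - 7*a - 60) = a^5 - 5*a^4 - 49*a^3 + 161*a^2 + 492*a - 1440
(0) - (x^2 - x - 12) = -x^2 + x + 12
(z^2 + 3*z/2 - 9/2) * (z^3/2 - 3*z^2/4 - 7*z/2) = z^5/2 - 55*z^3/8 - 15*z^2/8 + 63*z/4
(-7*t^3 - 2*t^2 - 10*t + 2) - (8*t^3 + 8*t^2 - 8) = -15*t^3 - 10*t^2 - 10*t + 10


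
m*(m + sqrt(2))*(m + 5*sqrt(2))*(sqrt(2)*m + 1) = sqrt(2)*m^4 + 13*m^3 + 16*sqrt(2)*m^2 + 10*m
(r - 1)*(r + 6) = r^2 + 5*r - 6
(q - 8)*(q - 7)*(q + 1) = q^3 - 14*q^2 + 41*q + 56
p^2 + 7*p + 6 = (p + 1)*(p + 6)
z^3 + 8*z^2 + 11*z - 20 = (z - 1)*(z + 4)*(z + 5)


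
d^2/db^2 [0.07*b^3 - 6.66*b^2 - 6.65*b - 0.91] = 0.42*b - 13.32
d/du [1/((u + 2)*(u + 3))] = (-2*u - 5)/(u^4 + 10*u^3 + 37*u^2 + 60*u + 36)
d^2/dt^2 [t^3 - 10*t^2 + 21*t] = 6*t - 20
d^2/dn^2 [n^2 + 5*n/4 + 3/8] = 2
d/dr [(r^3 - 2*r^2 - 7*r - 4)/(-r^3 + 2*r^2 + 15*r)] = 4*(4*r^3 - 7*r^2 + 4*r + 15)/(r^2*(r^4 - 4*r^3 - 26*r^2 + 60*r + 225))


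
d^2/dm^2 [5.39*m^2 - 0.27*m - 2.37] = 10.7800000000000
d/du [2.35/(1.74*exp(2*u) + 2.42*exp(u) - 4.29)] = (-8.178*exp(u) - 5.687)*exp(u)/(1.74*exp(2*u) + 2.42*exp(u) - 4.29)^2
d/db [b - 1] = 1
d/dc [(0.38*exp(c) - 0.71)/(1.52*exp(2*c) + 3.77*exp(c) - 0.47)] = (-0.5776*exp(2*c) + 2.1584*exp(c) + 2.4981)*exp(c)/(2.3104*exp(4*c) + 11.4608*exp(3*c) + 12.7841*exp(2*c) - 3.5438*exp(c) + 0.2209)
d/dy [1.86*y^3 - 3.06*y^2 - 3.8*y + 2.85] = 5.58*y^2 - 6.12*y - 3.8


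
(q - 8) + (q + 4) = 2*q - 4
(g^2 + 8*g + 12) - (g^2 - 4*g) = 12*g + 12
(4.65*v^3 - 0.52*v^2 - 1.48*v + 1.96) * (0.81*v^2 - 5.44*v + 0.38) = 3.7665*v^5 - 25.7172*v^4 + 3.397*v^3 + 9.4412*v^2 - 11.2248*v + 0.7448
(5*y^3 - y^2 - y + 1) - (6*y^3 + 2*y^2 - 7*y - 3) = -y^3 - 3*y^2 + 6*y + 4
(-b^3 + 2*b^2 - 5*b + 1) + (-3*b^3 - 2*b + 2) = -4*b^3 + 2*b^2 - 7*b + 3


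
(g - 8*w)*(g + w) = g^2 - 7*g*w - 8*w^2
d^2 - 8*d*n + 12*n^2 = (d - 6*n)*(d - 2*n)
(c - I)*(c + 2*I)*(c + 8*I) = c^3 + 9*I*c^2 - 6*c + 16*I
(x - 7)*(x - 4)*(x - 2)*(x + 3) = x^4 - 10*x^3 + 11*x^2 + 94*x - 168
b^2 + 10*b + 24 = (b + 4)*(b + 6)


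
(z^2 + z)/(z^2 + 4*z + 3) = z/(z + 3)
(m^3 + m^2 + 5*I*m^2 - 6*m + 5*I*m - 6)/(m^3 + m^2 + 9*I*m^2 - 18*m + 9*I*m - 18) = (m + 2*I)/(m + 6*I)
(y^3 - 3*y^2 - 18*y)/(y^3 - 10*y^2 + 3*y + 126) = y/(y - 7)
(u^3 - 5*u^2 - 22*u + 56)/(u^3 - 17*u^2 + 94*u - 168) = (u^2 + 2*u - 8)/(u^2 - 10*u + 24)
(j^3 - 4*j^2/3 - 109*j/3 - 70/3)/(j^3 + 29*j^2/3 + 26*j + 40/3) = (j - 7)/(j + 4)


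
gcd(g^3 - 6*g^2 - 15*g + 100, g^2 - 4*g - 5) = g - 5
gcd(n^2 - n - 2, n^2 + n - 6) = n - 2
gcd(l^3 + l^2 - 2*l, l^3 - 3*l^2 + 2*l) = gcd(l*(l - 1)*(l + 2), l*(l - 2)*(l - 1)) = l^2 - l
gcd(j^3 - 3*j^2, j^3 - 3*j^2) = j^3 - 3*j^2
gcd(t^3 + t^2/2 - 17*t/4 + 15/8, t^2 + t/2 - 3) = t - 3/2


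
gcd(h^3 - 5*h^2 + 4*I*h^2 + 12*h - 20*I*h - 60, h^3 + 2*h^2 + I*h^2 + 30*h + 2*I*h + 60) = h + 6*I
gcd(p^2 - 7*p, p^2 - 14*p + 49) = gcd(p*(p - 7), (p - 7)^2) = p - 7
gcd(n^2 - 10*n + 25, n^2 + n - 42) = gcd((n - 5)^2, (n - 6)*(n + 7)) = 1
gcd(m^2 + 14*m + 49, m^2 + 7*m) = m + 7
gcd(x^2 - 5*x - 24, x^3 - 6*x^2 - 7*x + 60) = x + 3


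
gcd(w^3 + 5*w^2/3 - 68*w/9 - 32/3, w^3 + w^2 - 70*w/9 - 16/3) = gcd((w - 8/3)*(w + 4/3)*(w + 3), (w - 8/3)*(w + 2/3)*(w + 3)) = w^2 + w/3 - 8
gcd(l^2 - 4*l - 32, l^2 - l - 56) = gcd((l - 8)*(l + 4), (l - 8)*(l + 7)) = l - 8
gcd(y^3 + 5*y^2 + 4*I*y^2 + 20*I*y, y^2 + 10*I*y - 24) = y + 4*I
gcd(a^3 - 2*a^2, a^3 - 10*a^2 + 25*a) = a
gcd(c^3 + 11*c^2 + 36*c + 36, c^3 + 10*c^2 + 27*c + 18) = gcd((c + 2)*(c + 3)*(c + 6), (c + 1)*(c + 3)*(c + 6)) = c^2 + 9*c + 18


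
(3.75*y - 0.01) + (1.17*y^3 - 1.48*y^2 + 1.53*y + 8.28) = 1.17*y^3 - 1.48*y^2 + 5.28*y + 8.27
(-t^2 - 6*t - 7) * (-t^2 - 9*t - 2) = t^4 + 15*t^3 + 63*t^2 + 75*t + 14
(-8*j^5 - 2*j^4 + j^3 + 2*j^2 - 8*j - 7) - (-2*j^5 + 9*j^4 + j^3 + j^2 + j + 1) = -6*j^5 - 11*j^4 + j^2 - 9*j - 8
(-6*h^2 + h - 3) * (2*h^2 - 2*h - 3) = -12*h^4 + 14*h^3 + 10*h^2 + 3*h + 9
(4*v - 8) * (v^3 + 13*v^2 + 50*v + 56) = 4*v^4 + 44*v^3 + 96*v^2 - 176*v - 448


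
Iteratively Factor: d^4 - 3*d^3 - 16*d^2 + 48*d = (d - 4)*(d^3 + d^2 - 12*d) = (d - 4)*(d - 3)*(d^2 + 4*d) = (d - 4)*(d - 3)*(d + 4)*(d)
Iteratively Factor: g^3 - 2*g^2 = (g - 2)*(g^2) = g*(g - 2)*(g)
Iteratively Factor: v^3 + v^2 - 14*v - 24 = (v + 2)*(v^2 - v - 12) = (v + 2)*(v + 3)*(v - 4)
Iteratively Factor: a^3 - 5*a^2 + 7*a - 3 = (a - 3)*(a^2 - 2*a + 1) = (a - 3)*(a - 1)*(a - 1)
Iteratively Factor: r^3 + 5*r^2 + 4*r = (r + 1)*(r^2 + 4*r) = (r + 1)*(r + 4)*(r)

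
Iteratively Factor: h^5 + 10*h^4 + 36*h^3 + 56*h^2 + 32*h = (h + 2)*(h^4 + 8*h^3 + 20*h^2 + 16*h) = (h + 2)^2*(h^3 + 6*h^2 + 8*h) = (h + 2)^2*(h + 4)*(h^2 + 2*h) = (h + 2)^3*(h + 4)*(h)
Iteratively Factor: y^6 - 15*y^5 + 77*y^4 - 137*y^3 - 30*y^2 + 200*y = (y - 5)*(y^5 - 10*y^4 + 27*y^3 - 2*y^2 - 40*y) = (y - 5)*(y - 4)*(y^4 - 6*y^3 + 3*y^2 + 10*y) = y*(y - 5)*(y - 4)*(y^3 - 6*y^2 + 3*y + 10) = y*(y - 5)*(y - 4)*(y + 1)*(y^2 - 7*y + 10) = y*(y - 5)^2*(y - 4)*(y + 1)*(y - 2)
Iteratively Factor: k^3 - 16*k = (k)*(k^2 - 16) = k*(k + 4)*(k - 4)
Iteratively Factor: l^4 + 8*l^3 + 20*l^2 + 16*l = (l)*(l^3 + 8*l^2 + 20*l + 16) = l*(l + 4)*(l^2 + 4*l + 4) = l*(l + 2)*(l + 4)*(l + 2)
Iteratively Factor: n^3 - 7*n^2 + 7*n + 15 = (n + 1)*(n^2 - 8*n + 15) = (n - 3)*(n + 1)*(n - 5)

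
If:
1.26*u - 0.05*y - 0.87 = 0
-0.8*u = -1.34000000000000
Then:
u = 1.68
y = 24.81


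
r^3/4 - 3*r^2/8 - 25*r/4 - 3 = (r/4 + 1)*(r - 6)*(r + 1/2)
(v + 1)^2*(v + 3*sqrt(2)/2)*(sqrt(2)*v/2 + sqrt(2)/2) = sqrt(2)*v^4/2 + 3*v^3/2 + 3*sqrt(2)*v^3/2 + 3*sqrt(2)*v^2/2 + 9*v^2/2 + sqrt(2)*v/2 + 9*v/2 + 3/2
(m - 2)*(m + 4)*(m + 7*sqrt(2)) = m^3 + 2*m^2 + 7*sqrt(2)*m^2 - 8*m + 14*sqrt(2)*m - 56*sqrt(2)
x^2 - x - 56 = (x - 8)*(x + 7)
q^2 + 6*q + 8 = (q + 2)*(q + 4)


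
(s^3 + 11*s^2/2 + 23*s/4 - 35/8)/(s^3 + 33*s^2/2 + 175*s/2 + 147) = (s^2 + 2*s - 5/4)/(s^2 + 13*s + 42)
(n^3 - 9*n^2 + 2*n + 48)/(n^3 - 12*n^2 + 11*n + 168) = (n^2 - n - 6)/(n^2 - 4*n - 21)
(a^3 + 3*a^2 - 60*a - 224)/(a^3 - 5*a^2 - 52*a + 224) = (a + 4)/(a - 4)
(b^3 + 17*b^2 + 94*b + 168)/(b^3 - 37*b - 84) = (b^2 + 13*b + 42)/(b^2 - 4*b - 21)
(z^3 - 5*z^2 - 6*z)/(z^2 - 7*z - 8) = z*(z - 6)/(z - 8)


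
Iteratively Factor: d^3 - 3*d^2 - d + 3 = (d - 3)*(d^2 - 1) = (d - 3)*(d - 1)*(d + 1)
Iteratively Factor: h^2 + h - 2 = (h + 2)*(h - 1)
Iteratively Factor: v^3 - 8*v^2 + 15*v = (v - 5)*(v^2 - 3*v) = v*(v - 5)*(v - 3)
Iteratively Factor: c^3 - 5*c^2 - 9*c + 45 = (c - 5)*(c^2 - 9) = (c - 5)*(c + 3)*(c - 3)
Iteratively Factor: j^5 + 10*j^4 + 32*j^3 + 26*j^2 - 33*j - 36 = (j - 1)*(j^4 + 11*j^3 + 43*j^2 + 69*j + 36) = (j - 1)*(j + 1)*(j^3 + 10*j^2 + 33*j + 36) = (j - 1)*(j + 1)*(j + 3)*(j^2 + 7*j + 12) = (j - 1)*(j + 1)*(j + 3)*(j + 4)*(j + 3)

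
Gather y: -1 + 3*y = 3*y - 1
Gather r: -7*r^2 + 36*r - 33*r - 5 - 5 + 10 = -7*r^2 + 3*r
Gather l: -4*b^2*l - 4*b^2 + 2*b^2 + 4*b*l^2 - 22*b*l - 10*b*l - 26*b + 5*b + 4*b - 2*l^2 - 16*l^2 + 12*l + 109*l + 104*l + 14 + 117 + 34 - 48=-2*b^2 - 17*b + l^2*(4*b - 18) + l*(-4*b^2 - 32*b + 225) + 117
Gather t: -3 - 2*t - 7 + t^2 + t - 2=t^2 - t - 12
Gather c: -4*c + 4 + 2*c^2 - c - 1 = 2*c^2 - 5*c + 3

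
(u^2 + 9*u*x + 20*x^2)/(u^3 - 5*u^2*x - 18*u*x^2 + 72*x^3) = (u + 5*x)/(u^2 - 9*u*x + 18*x^2)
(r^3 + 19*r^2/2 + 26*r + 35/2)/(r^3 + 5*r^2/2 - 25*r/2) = (2*r^2 + 9*r + 7)/(r*(2*r - 5))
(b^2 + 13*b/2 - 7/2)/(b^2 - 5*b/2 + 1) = (b + 7)/(b - 2)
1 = 1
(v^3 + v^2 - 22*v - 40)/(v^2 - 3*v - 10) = v + 4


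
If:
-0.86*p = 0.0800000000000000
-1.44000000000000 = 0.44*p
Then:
No Solution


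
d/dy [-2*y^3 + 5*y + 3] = 5 - 6*y^2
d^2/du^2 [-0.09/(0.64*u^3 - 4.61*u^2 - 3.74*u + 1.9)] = ((0.3456*u - 0.8298)*(0.64*u^3 - 4.61*u^2 - 3.74*u + 1.9) - 0.09*(-3.84*u^2 + 18.44*u + 7.48)*(-1.92*u^2 + 9.22*u + 3.74))/(0.64*u^3 - 4.61*u^2 - 3.74*u + 1.9)^3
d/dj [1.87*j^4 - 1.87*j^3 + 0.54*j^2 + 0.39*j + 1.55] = 7.48*j^3 - 5.61*j^2 + 1.08*j + 0.39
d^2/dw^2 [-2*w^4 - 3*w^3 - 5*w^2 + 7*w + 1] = -24*w^2 - 18*w - 10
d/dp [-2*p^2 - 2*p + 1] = -4*p - 2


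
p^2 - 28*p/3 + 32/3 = (p - 8)*(p - 4/3)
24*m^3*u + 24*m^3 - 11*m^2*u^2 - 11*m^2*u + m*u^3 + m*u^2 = (-8*m + u)*(-3*m + u)*(m*u + m)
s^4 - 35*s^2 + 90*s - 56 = (s - 4)*(s - 2)*(s - 1)*(s + 7)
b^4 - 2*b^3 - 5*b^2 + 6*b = b*(b - 3)*(b - 1)*(b + 2)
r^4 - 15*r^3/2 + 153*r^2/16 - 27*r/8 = r*(r - 6)*(r - 3/4)^2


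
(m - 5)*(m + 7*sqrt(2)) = m^2 - 5*m + 7*sqrt(2)*m - 35*sqrt(2)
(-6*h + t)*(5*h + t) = -30*h^2 - h*t + t^2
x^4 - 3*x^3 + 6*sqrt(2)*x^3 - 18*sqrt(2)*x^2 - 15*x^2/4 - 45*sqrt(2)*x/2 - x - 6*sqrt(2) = (x - 4)*(x + 1/2)^2*(x + 6*sqrt(2))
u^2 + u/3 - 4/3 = (u - 1)*(u + 4/3)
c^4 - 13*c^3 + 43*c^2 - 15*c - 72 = (c - 8)*(c - 3)^2*(c + 1)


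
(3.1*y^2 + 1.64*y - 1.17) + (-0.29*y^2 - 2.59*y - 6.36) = 2.81*y^2 - 0.95*y - 7.53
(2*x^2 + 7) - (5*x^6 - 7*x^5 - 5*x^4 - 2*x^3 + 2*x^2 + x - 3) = -5*x^6 + 7*x^5 + 5*x^4 + 2*x^3 - x + 10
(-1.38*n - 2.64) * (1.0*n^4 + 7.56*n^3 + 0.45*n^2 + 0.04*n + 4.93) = -1.38*n^5 - 13.0728*n^4 - 20.5794*n^3 - 1.2432*n^2 - 6.909*n - 13.0152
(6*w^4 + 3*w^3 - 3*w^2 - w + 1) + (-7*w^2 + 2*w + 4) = 6*w^4 + 3*w^3 - 10*w^2 + w + 5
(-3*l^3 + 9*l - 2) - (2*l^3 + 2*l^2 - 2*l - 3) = -5*l^3 - 2*l^2 + 11*l + 1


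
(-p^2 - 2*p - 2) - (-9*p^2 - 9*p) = 8*p^2 + 7*p - 2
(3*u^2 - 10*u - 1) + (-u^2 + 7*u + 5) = 2*u^2 - 3*u + 4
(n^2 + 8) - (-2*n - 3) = n^2 + 2*n + 11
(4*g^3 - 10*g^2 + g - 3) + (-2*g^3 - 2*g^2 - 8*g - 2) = 2*g^3 - 12*g^2 - 7*g - 5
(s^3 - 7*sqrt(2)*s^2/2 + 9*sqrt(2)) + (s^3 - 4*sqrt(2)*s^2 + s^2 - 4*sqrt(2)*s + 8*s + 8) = 2*s^3 - 15*sqrt(2)*s^2/2 + s^2 - 4*sqrt(2)*s + 8*s + 8 + 9*sqrt(2)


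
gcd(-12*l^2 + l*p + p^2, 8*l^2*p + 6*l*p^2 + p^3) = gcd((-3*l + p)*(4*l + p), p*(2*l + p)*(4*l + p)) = 4*l + p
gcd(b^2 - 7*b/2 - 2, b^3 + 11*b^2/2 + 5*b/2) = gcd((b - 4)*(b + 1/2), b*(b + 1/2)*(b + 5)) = b + 1/2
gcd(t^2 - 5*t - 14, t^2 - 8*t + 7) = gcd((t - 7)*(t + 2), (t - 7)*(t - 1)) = t - 7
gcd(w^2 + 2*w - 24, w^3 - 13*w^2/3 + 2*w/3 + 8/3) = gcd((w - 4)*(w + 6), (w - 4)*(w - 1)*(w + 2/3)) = w - 4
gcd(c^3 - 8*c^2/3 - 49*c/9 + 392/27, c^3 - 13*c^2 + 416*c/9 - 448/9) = c^2 - 5*c + 56/9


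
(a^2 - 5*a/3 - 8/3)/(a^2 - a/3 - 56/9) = 3*(a + 1)/(3*a + 7)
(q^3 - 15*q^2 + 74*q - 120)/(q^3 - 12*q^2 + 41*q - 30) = (q - 4)/(q - 1)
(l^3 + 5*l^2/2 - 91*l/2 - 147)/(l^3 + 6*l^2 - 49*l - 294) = (l + 7/2)/(l + 7)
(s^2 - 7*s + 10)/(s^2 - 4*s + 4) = (s - 5)/(s - 2)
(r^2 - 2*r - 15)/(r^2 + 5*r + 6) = (r - 5)/(r + 2)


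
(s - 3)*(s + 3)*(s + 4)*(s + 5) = s^4 + 9*s^3 + 11*s^2 - 81*s - 180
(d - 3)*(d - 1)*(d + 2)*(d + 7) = d^4 + 5*d^3 - 19*d^2 - 29*d + 42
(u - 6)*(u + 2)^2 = u^3 - 2*u^2 - 20*u - 24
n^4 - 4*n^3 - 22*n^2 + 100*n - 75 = (n - 5)*(n - 3)*(n - 1)*(n + 5)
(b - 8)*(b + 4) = b^2 - 4*b - 32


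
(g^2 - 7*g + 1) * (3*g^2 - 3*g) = 3*g^4 - 24*g^3 + 24*g^2 - 3*g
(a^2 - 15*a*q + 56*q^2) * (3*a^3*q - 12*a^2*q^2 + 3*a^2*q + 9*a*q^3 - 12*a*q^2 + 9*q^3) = 3*a^5*q - 57*a^4*q^2 + 3*a^4*q + 357*a^3*q^3 - 57*a^3*q^2 - 807*a^2*q^4 + 357*a^2*q^3 + 504*a*q^5 - 807*a*q^4 + 504*q^5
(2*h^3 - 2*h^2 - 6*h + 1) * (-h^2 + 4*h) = -2*h^5 + 10*h^4 - 2*h^3 - 25*h^2 + 4*h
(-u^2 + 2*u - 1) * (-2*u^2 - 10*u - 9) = 2*u^4 + 6*u^3 - 9*u^2 - 8*u + 9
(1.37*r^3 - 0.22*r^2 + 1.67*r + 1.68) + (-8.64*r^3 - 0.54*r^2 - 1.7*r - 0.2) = -7.27*r^3 - 0.76*r^2 - 0.03*r + 1.48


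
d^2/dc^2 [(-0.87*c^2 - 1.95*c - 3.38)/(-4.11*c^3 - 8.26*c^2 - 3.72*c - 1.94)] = (29.392254*c^6 + 197.63757*c^5 + 1002.532572*c^4 + 1891.818708*c^3 + 1423.495776*c^2 + 273.961584*c - 36.3742159999999)/(69.426531*c^9 + 418.586238*c^8 + 1029.762144*c^7 + 1419.60475*c^6 + 1327.209192*c^5 + 917.966472*c^4 + 455.548644*c^3 + 173.801496*c^2 + 42.001776*c + 7.301384)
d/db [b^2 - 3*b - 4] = 2*b - 3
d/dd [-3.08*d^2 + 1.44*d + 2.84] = 1.44 - 6.16*d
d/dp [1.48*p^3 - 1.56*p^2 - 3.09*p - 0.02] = 4.44*p^2 - 3.12*p - 3.09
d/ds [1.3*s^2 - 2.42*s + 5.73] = 2.6*s - 2.42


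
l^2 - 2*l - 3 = (l - 3)*(l + 1)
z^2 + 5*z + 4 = (z + 1)*(z + 4)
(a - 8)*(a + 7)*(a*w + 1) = a^3*w - a^2*w + a^2 - 56*a*w - a - 56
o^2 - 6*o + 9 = (o - 3)^2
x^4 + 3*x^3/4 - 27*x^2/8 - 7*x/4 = x*(x - 7/4)*(x + 1/2)*(x + 2)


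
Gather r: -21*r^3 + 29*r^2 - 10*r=-21*r^3 + 29*r^2 - 10*r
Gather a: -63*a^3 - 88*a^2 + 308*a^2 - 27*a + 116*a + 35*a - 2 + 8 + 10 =-63*a^3 + 220*a^2 + 124*a + 16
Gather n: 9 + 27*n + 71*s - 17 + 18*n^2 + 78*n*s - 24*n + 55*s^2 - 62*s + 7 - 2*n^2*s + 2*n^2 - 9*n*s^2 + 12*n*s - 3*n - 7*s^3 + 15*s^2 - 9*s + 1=n^2*(20 - 2*s) + n*(-9*s^2 + 90*s) - 7*s^3 + 70*s^2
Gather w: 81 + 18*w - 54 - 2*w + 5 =16*w + 32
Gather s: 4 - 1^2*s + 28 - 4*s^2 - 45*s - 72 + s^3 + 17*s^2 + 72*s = s^3 + 13*s^2 + 26*s - 40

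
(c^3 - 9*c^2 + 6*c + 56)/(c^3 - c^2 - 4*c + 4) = (c^2 - 11*c + 28)/(c^2 - 3*c + 2)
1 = 1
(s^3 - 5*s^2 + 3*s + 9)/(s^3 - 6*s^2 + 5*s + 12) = (s - 3)/(s - 4)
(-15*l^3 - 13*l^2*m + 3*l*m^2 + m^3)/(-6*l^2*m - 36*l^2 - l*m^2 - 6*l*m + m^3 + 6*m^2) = (5*l^2 + 6*l*m + m^2)/(2*l*m + 12*l + m^2 + 6*m)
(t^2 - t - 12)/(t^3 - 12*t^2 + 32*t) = (t + 3)/(t*(t - 8))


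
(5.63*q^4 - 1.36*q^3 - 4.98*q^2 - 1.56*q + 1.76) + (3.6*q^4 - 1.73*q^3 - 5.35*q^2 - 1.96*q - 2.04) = 9.23*q^4 - 3.09*q^3 - 10.33*q^2 - 3.52*q - 0.28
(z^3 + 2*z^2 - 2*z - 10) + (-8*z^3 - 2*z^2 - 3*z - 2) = -7*z^3 - 5*z - 12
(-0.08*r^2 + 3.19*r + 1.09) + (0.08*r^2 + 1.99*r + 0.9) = 5.18*r + 1.99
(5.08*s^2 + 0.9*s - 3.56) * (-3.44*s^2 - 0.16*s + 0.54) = -17.4752*s^4 - 3.9088*s^3 + 14.8456*s^2 + 1.0556*s - 1.9224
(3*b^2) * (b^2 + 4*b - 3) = 3*b^4 + 12*b^3 - 9*b^2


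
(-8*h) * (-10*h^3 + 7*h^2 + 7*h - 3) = 80*h^4 - 56*h^3 - 56*h^2 + 24*h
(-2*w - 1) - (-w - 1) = -w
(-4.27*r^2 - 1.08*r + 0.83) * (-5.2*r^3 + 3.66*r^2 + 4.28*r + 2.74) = 22.204*r^5 - 10.0122*r^4 - 26.5444*r^3 - 13.2844*r^2 + 0.5932*r + 2.2742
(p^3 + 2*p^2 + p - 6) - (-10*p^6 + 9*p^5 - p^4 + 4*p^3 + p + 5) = 10*p^6 - 9*p^5 + p^4 - 3*p^3 + 2*p^2 - 11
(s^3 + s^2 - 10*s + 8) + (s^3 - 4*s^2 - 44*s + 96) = 2*s^3 - 3*s^2 - 54*s + 104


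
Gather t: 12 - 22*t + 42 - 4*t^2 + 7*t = -4*t^2 - 15*t + 54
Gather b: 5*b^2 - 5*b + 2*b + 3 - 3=5*b^2 - 3*b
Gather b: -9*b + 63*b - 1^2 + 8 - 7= 54*b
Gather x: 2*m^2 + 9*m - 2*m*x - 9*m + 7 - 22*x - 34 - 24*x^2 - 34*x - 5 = 2*m^2 - 24*x^2 + x*(-2*m - 56) - 32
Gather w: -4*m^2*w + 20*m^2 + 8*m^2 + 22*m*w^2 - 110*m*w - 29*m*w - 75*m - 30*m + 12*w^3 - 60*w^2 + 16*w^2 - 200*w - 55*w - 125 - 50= 28*m^2 - 105*m + 12*w^3 + w^2*(22*m - 44) + w*(-4*m^2 - 139*m - 255) - 175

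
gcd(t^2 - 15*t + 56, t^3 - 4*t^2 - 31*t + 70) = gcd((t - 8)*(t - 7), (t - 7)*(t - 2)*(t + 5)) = t - 7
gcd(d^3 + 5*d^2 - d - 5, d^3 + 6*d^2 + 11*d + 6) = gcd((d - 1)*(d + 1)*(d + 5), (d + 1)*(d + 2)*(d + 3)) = d + 1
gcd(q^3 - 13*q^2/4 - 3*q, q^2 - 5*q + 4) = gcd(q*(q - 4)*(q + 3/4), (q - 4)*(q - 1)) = q - 4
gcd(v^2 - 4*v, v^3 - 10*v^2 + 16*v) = v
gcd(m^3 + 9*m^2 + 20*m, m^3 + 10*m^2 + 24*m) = m^2 + 4*m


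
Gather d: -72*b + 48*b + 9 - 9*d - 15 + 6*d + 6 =-24*b - 3*d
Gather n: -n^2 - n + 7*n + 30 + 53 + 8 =-n^2 + 6*n + 91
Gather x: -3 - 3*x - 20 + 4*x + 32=x + 9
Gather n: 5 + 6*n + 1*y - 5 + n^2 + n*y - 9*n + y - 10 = n^2 + n*(y - 3) + 2*y - 10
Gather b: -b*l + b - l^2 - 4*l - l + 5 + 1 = b*(1 - l) - l^2 - 5*l + 6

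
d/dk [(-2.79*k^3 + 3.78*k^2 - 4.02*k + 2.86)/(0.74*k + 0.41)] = (-4.1292*k^3 - 0.634500000000001*k^2 + 3.0996*k - 3.7646)/(0.5476*k^2 + 0.6068*k + 0.1681)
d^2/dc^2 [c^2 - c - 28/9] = 2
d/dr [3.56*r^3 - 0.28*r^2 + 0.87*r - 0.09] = 10.68*r^2 - 0.56*r + 0.87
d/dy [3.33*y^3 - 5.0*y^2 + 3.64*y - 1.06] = 9.99*y^2 - 10.0*y + 3.64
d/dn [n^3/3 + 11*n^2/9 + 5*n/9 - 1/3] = n^2 + 22*n/9 + 5/9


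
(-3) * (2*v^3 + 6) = -6*v^3 - 18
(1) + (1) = 2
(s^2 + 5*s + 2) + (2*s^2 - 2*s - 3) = 3*s^2 + 3*s - 1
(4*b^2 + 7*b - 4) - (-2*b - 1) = 4*b^2 + 9*b - 3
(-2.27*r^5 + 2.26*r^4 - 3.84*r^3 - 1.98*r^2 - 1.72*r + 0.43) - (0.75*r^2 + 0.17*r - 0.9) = -2.27*r^5 + 2.26*r^4 - 3.84*r^3 - 2.73*r^2 - 1.89*r + 1.33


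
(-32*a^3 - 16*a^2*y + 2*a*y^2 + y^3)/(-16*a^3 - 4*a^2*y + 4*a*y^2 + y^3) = (-4*a + y)/(-2*a + y)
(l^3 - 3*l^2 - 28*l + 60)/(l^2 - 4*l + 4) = (l^2 - l - 30)/(l - 2)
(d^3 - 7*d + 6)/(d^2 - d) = d + 1 - 6/d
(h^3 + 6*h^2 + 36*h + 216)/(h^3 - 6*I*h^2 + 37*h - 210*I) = (h^2 + 6*h*(1 - I) - 36*I)/(h^2 - 12*I*h - 35)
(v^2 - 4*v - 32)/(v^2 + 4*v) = (v - 8)/v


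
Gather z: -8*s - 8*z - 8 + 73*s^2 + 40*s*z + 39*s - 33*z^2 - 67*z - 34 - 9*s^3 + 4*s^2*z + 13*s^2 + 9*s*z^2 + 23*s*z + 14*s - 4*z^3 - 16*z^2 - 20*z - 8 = -9*s^3 + 86*s^2 + 45*s - 4*z^3 + z^2*(9*s - 49) + z*(4*s^2 + 63*s - 95) - 50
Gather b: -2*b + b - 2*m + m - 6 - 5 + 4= -b - m - 7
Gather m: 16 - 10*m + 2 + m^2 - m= m^2 - 11*m + 18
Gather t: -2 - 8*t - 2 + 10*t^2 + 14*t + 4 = 10*t^2 + 6*t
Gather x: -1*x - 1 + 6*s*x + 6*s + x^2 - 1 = 6*s + x^2 + x*(6*s - 1) - 2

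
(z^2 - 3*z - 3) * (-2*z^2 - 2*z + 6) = -2*z^4 + 4*z^3 + 18*z^2 - 12*z - 18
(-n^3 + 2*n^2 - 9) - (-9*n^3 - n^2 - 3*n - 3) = 8*n^3 + 3*n^2 + 3*n - 6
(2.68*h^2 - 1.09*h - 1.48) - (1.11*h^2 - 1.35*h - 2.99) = 1.57*h^2 + 0.26*h + 1.51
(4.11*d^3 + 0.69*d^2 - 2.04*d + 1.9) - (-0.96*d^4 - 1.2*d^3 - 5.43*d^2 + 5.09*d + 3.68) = 0.96*d^4 + 5.31*d^3 + 6.12*d^2 - 7.13*d - 1.78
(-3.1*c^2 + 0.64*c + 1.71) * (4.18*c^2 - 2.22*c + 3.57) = -12.958*c^4 + 9.5572*c^3 - 5.34*c^2 - 1.5114*c + 6.1047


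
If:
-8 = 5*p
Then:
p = -8/5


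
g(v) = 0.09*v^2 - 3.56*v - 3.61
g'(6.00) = -2.48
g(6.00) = -21.73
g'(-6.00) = -4.64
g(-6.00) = 20.99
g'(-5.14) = -4.49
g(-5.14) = 17.07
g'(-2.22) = -3.96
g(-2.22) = 4.74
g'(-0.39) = -3.63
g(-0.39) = -2.21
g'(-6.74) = -4.77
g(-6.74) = 24.47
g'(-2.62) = -4.03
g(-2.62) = 6.33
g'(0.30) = -3.51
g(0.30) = -4.67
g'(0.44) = -3.48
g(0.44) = -5.16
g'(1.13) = -3.36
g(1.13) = -7.52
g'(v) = 0.18*v - 3.56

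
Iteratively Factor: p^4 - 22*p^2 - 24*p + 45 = (p + 3)*(p^3 - 3*p^2 - 13*p + 15) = (p - 5)*(p + 3)*(p^2 + 2*p - 3) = (p - 5)*(p + 3)^2*(p - 1)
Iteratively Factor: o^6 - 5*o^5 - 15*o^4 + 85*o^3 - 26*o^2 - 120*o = (o + 1)*(o^5 - 6*o^4 - 9*o^3 + 94*o^2 - 120*o) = (o - 5)*(o + 1)*(o^4 - o^3 - 14*o^2 + 24*o) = o*(o - 5)*(o + 1)*(o^3 - o^2 - 14*o + 24) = o*(o - 5)*(o - 3)*(o + 1)*(o^2 + 2*o - 8) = o*(o - 5)*(o - 3)*(o - 2)*(o + 1)*(o + 4)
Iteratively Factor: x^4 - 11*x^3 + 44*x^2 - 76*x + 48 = (x - 2)*(x^3 - 9*x^2 + 26*x - 24) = (x - 3)*(x - 2)*(x^2 - 6*x + 8) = (x - 4)*(x - 3)*(x - 2)*(x - 2)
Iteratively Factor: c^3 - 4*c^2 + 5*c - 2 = (c - 2)*(c^2 - 2*c + 1) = (c - 2)*(c - 1)*(c - 1)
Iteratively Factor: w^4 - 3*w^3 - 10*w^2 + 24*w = (w)*(w^3 - 3*w^2 - 10*w + 24) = w*(w + 3)*(w^2 - 6*w + 8) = w*(w - 4)*(w + 3)*(w - 2)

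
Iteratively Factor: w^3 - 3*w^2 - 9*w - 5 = (w + 1)*(w^2 - 4*w - 5) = (w - 5)*(w + 1)*(w + 1)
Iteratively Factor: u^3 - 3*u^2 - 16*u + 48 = (u + 4)*(u^2 - 7*u + 12) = (u - 3)*(u + 4)*(u - 4)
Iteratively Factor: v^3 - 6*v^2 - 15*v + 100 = (v + 4)*(v^2 - 10*v + 25) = (v - 5)*(v + 4)*(v - 5)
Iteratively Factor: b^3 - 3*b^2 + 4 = (b + 1)*(b^2 - 4*b + 4) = (b - 2)*(b + 1)*(b - 2)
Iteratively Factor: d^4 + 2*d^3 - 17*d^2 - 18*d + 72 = (d - 3)*(d^3 + 5*d^2 - 2*d - 24) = (d - 3)*(d + 4)*(d^2 + d - 6) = (d - 3)*(d + 3)*(d + 4)*(d - 2)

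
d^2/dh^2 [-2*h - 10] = 0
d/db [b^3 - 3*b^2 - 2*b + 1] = 3*b^2 - 6*b - 2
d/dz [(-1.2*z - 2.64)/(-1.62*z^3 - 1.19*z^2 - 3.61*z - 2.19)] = (1.944*z^3 + 1.428*z^2 + 4.332*z - (1.2*z + 2.64)*(4.86*z^2 + 2.38*z + 3.61) + 2.628)/(1.62*z^3 + 1.19*z^2 + 3.61*z + 2.19)^2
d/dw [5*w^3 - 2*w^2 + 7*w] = 15*w^2 - 4*w + 7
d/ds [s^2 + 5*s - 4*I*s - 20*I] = 2*s + 5 - 4*I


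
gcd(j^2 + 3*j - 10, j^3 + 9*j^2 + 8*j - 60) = j^2 + 3*j - 10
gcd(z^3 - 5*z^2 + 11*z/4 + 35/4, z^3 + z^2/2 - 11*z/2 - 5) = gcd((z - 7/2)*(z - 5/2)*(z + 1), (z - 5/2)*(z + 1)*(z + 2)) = z^2 - 3*z/2 - 5/2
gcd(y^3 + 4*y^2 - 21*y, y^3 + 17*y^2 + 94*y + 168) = y + 7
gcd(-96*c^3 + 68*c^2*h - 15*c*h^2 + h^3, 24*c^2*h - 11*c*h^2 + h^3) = 24*c^2 - 11*c*h + h^2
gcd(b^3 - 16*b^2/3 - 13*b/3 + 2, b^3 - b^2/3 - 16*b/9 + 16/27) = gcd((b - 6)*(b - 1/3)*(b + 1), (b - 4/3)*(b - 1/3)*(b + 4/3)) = b - 1/3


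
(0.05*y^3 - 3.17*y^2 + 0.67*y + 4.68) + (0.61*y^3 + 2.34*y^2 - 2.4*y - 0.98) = 0.66*y^3 - 0.83*y^2 - 1.73*y + 3.7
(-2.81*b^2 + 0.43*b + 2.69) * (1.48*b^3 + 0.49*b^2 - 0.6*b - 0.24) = -4.1588*b^5 - 0.7405*b^4 + 5.8779*b^3 + 1.7345*b^2 - 1.7172*b - 0.6456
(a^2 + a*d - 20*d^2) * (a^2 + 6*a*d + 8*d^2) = a^4 + 7*a^3*d - 6*a^2*d^2 - 112*a*d^3 - 160*d^4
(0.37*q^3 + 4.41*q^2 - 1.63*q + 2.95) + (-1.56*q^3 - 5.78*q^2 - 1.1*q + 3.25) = -1.19*q^3 - 1.37*q^2 - 2.73*q + 6.2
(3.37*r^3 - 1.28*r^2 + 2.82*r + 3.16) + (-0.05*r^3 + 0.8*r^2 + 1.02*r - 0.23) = 3.32*r^3 - 0.48*r^2 + 3.84*r + 2.93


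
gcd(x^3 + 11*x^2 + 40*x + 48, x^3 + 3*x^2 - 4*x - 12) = x + 3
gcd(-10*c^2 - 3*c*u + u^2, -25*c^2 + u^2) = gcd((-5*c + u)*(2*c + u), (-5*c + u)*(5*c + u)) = -5*c + u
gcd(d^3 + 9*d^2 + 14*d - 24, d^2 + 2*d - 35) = 1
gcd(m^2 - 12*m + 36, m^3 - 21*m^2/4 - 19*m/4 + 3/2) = m - 6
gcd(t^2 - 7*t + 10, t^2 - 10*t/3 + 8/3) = t - 2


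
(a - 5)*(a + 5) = a^2 - 25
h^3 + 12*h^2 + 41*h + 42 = (h + 2)*(h + 3)*(h + 7)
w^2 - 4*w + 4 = (w - 2)^2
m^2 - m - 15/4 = (m - 5/2)*(m + 3/2)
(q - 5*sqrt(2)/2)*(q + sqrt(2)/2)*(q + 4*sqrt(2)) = q^3 + 2*sqrt(2)*q^2 - 37*q/2 - 10*sqrt(2)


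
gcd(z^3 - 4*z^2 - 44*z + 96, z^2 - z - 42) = z + 6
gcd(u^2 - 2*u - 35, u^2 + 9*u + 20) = u + 5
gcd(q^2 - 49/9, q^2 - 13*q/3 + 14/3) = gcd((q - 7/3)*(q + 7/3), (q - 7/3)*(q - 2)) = q - 7/3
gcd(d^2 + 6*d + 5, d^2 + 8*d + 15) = d + 5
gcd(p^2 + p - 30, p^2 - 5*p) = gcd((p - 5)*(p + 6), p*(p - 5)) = p - 5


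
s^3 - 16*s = s*(s - 4)*(s + 4)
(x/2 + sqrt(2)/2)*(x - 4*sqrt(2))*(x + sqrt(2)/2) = x^3/2 - 5*sqrt(2)*x^2/4 - 11*x/2 - 2*sqrt(2)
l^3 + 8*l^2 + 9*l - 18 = (l - 1)*(l + 3)*(l + 6)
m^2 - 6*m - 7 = (m - 7)*(m + 1)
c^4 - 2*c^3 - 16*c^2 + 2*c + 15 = (c - 5)*(c - 1)*(c + 1)*(c + 3)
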